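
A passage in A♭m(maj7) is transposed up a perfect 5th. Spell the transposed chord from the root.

Eb, Gb, Bb, D

Ab up a perfect 5th → Eb. New chord: Eb minor-major seventh.
- root: Eb
- minor 3rd: Gb
- perfect 5th: Bb
- major 7th: D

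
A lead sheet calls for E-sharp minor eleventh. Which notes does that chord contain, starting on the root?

E#, G#, B#, D#, F##, A#

E-sharp minor eleventh: minor eleventh on E#.
E# — root
G# — minor 3rd
B# — perfect 5th
D# — minor 7th
F## — major 9th
A# — perfect 11th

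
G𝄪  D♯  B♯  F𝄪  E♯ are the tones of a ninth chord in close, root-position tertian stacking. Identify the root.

Stacking in thirds gives E♯ – G𝄪 – B♯ – D♯ – F𝄪, so E♯ is the root — E♯ dominant ninth.

E♯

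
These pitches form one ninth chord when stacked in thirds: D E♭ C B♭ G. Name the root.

C

Stacking in thirds gives C – E♭ – G – B♭ – D, so C is the root — C minor ninth.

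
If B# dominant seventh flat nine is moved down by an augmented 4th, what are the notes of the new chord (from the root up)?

F# A# C# E G

An augmented 4th down from B# is F#, so the new chord is F# dominant seventh flat nine.
Root: F#
Major 3rd (3rd): A#
Perfect 5th (5th): C#
Minor 7th (7th): E
Minor 9th (9th): G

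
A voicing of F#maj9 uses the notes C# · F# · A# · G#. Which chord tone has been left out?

The full F#maj9 chord is F#, A#, C#, E#, G#.
Comparing with the voicing, the major 7th (7th) — E# — is absent.

E#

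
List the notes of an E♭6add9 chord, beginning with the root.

E♭ G B♭ C F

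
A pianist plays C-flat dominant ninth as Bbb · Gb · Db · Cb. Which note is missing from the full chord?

Eb

C-flat dominant ninth = Cb, Eb, Gb, Bbb, Db. The voicing lacks the 3rd (major 3rd), Eb.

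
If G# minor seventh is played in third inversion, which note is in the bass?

F-sharp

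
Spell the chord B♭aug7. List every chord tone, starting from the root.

Bb, D, F#, Ab

B♭aug7: augmented seventh on Bb.
- root: Bb
- major 3rd: D
- augmented 5th: F#
- minor 7th: Ab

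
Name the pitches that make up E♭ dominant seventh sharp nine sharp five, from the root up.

Eb  G  B  Db  F#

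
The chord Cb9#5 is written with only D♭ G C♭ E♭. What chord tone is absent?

Cb9#5 = C♭, E♭, G, B𝄫, D♭. The voicing lacks the 7th (minor 7th), B𝄫.

B𝄫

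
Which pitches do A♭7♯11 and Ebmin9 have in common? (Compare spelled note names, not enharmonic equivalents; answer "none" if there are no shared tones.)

A♭7♯11: A♭ C E♭ G♭ D
Ebmin9: E♭ G♭ B♭ D♭ F
Common to both → E♭, G♭.

E♭, G♭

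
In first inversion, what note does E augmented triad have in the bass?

G-sharp

E augmented triad in root position is E–G-sharp–B-sharp.
First inversion places the third in the bass, which is G-sharp.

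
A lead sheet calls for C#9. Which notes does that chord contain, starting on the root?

C#9 is a dominant ninth built on C#.
root → C#
3rd (major 3rd) → E#
5th (perfect 5th) → G#
7th (minor 7th) → B
9th (major 9th) → D#

C# E# G# B D#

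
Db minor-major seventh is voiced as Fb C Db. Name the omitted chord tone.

Ab

The full Db minor-major seventh chord is Db, Fb, Ab, C.
Comparing with the voicing, the perfect 5th (5th) — Ab — is absent.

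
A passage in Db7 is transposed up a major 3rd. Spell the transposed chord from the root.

F A C Eb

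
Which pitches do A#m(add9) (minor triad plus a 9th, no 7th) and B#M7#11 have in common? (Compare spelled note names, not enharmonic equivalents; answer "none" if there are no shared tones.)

B♯

A#m(add9) = A♯, C♯, E♯, B♯.
B#M7#11 = B♯, D𝄪, F𝄪, A𝄪, E𝄪.
Shared: B♯.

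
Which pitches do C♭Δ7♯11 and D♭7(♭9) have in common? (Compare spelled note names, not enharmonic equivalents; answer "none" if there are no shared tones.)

C♭Δ7♯11: C♭ E♭ G♭ B♭ F
D♭7(♭9): D♭ F A♭ C♭ E𝄫
Common to both → C♭, F.

C♭, F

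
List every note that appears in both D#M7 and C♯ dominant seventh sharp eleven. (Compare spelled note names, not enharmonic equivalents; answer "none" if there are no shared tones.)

D#M7 = D♯, F𝄪, A♯, C𝄪.
C♯ dominant seventh sharp eleven = C♯, E♯, G♯, B, F𝄪.
Shared: F𝄪.

F𝄪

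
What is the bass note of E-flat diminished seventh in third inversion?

Dbb

E-flat diminished seventh = Eb–Gb–Bbb–Dbb. Third inversion → seventh in the bass = Dbb.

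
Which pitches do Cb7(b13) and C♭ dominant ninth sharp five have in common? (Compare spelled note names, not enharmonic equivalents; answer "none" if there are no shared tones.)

Cb  Eb  Bbb

Cb7(b13) = Cb, Eb, Gb, Bbb, Abb.
C♭ dominant ninth sharp five = Cb, Eb, G, Bbb, Db.
Shared: Cb, Eb, Bbb.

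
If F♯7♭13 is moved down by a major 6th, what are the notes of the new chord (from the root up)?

A  C♯  E  G  F

A major 6th down from F♯ is A, so the new chord is A dominant seventh flat thirteen.
A — root
C♯ — major 3rd
E — perfect 5th
G — minor 7th
F — minor 13th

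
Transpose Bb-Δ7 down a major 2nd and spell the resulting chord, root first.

Ab, Cb, Eb, G

Transposed root: Bb → Ab (major 2nd down). So we spell Ab minor-major seventh:
Ab — root
Cb — minor 3rd
Eb — perfect 5th
G — major 7th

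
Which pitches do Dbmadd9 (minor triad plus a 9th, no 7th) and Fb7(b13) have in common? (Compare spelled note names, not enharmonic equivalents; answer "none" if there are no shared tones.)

Fb Ab

Dbmadd9: Db Fb Ab Eb
Fb7(b13): Fb Ab Cb Ebb Dbb
Common to both → Fb, Ab.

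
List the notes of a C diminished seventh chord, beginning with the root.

Root C, quality diminished seventh:
C — root
E-flat — minor 3rd
G-flat — diminished 5th
B-double-flat — diminished 7th

C, E-flat, G-flat, B-double-flat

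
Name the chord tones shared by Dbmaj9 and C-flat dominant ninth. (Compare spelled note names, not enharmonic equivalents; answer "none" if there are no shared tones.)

Db, Eb

Dbmaj9: Db F Ab C Eb
C-flat dominant ninth: Cb Eb Gb Bbb Db
Common to both → Db, Eb.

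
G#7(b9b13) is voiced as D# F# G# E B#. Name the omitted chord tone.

G#7(b9b13) = G#, B#, D#, F#, A, E. The voicing lacks the 9th (minor 9th), A.

A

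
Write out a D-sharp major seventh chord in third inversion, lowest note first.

C-double-sharp, D-sharp, F-double-sharp, A-sharp

In root position, D-sharp major seventh is D-sharp–F-double-sharp–A-sharp–C-double-sharp.
Third inversion puts the seventh (C-double-sharp) in the bass.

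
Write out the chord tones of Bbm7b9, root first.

Bbm7b9: minor seventh flat nine on B♭.
root → B♭
3rd (minor 3rd) → D♭
5th (perfect 5th) → F
7th (minor 7th) → A♭
9th (minor 9th) → C♭

B♭  D♭  F  A♭  C♭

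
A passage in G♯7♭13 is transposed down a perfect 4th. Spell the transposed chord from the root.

A perfect 4th down from G# is D#, so the new chord is D# dominant seventh flat thirteen.
- root: D#
- major 3rd: F##
- perfect 5th: A#
- minor 7th: C#
- minor 13th: B

D# – F## – A# – C# – B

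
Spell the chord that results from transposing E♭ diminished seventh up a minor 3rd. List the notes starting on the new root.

Transposed root: E-flat → G-flat (minor 3rd up). So we spell G-flat diminished seventh:
Root: G-flat
Minor 3rd (3rd): B-double-flat
Diminished 5th (5th): D-double-flat
Diminished 7th (7th): F-double-flat

G-flat B-double-flat D-double-flat F-double-flat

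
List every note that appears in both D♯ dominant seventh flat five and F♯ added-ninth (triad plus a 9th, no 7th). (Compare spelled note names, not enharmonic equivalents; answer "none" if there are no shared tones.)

D♯ dominant seventh flat five = D-sharp, F-double-sharp, A, C-sharp.
F♯ added-ninth = F-sharp, A-sharp, C-sharp, G-sharp.
Shared: C-sharp.

C-sharp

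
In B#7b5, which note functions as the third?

D##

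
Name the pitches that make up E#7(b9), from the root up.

E♯, G𝄪, B♯, D♯, F♯

Root E♯, quality dominant seventh flat nine:
Root: E♯
Major 3rd (3rd): G𝄪
Perfect 5th (5th): B♯
Minor 7th (7th): D♯
Minor 9th (9th): F♯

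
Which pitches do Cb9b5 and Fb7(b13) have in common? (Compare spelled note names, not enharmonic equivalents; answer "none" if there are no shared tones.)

C♭

Cb9b5 = C♭, E♭, G𝄫, B𝄫, D♭.
Fb7(b13) = F♭, A♭, C♭, E𝄫, D𝄫.
Shared: C♭.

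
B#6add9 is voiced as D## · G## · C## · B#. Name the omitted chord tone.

The full B#6add9 chord is B#, D##, F##, G##, C##.
Comparing with the voicing, the perfect 5th (5th) — F## — is absent.

F##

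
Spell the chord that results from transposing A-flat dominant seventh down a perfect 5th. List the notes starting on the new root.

D-flat  F  A-flat  C-flat

A perfect 5th down from A-flat is D-flat, so the new chord is D-flat dominant seventh.
- root: D-flat
- major 3rd: F
- perfect 5th: A-flat
- minor 7th: C-flat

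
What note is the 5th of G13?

Root of G13 = G. The 5th is a perfect 5th: G up a perfect 5th → D.

D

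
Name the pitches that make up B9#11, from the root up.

Root B, quality dominant ninth sharp eleven:
root → B
3rd (major 3rd) → D#
5th (perfect 5th) → F#
7th (minor 7th) → A
9th (major 9th) → C#
11th (augmented 11th) → E#

B D# F# A C# E#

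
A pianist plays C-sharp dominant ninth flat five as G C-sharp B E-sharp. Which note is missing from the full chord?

D-sharp

The full C-sharp dominant ninth flat five chord is C-sharp, E-sharp, G, B, D-sharp.
Comparing with the voicing, the major 9th (9th) — D-sharp — is absent.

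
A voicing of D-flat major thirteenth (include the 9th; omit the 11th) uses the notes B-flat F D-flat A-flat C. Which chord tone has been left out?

D-flat major thirteenth = D-flat, F, A-flat, C, E-flat, B-flat. The voicing lacks the 9th (major 9th), E-flat.

E-flat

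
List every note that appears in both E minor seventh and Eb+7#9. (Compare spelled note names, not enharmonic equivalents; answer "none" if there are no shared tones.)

G, B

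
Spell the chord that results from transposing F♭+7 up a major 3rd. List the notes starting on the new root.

A♭ C E G♭

A major 3rd up from F♭ is A♭, so the new chord is A♭ augmented seventh.
A♭ — root
C — major 3rd
E — augmented 5th
G♭ — minor 7th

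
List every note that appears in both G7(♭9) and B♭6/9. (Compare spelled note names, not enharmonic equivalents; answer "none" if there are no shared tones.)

G  D  F

G7(♭9): G B D F Ab
B♭6/9: Bb D F G C
Common to both → G, D, F.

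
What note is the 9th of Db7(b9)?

Root of Db7(b9) = Db. The 9th is a minor 9th: Db up a minor 9th → Ebb.

Ebb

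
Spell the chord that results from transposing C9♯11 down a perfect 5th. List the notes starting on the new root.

C down a perfect 5th → F. New chord: F dominant ninth sharp eleven.
Root: F
Major 3rd (3rd): A
Perfect 5th (5th): C
Minor 7th (7th): Eb
Major 9th (9th): G
Augmented 11th (11th): B

F A C Eb G B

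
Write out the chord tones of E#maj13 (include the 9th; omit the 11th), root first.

Root E♯, quality major thirteenth:
E♯ — root
G𝄪 — major 3rd
B♯ — perfect 5th
D𝄪 — major 7th
F𝄪 — major 9th
C𝄪 — major 13th

E♯  G𝄪  B♯  D𝄪  F𝄪  C𝄪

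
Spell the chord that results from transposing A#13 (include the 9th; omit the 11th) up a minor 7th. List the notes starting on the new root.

Transposed root: A♯ → G♯ (minor 7th up). So we spell G♯ dominant thirteenth:
G♯ — root
B♯ — major 3rd
D♯ — perfect 5th
F♯ — minor 7th
A♯ — major 9th
E♯ — major 13th

G♯, B♯, D♯, F♯, A♯, E♯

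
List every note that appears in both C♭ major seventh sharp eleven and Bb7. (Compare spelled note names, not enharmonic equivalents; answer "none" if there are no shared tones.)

Bb F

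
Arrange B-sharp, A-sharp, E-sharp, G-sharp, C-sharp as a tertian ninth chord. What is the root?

Arranged so that each adjacent pair is a third by letter name: A-sharp – C-sharp – E-sharp – G-sharp – B-sharp.
The bottom of that stack, A-sharp, is the root (this is A-sharp minor ninth).

A-sharp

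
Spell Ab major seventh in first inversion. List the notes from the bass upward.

C, Eb, G, Ab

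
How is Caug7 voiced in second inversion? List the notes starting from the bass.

In root position, Caug7 is C–E–G#–Bb.
Second inversion puts the fifth (G#) in the bass.

G#  Bb  C  E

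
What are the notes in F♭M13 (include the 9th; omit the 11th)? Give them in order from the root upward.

F♭, A♭, C♭, E♭, G♭, D♭

Root F♭, quality major thirteenth:
root → F♭
3rd (major 3rd) → A♭
5th (perfect 5th) → C♭
7th (major 7th) → E♭
9th (major 9th) → G♭
13th (major 13th) → D♭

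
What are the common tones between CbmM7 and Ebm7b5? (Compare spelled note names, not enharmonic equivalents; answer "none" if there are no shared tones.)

Gb

CbmM7 = Cb, Ebb, Gb, Bb.
Ebm7b5 = Eb, Gb, Bbb, Db.
Shared: Gb.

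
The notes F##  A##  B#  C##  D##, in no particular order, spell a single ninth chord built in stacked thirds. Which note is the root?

Arranged so that each adjacent pair is a third by letter name: B# – D## – F## – A## – C##.
The bottom of that stack, B#, is the root (this is B# major ninth).

B#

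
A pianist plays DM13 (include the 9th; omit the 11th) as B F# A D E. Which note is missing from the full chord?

DM13 = D, F#, A, C#, E, B. The voicing lacks the 7th (major 7th), C#.

C#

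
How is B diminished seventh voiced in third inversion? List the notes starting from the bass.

A-flat, B, D, F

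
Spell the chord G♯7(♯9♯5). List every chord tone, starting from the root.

G# – B# – D## – F# – A##

Root G#, quality dominant seventh sharp nine sharp five:
root → G#
3rd (major 3rd) → B#
5th (augmented 5th) → D##
7th (minor 7th) → F#
9th (augmented 9th) → A##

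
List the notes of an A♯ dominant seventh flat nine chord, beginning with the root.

A-sharp, C-double-sharp, E-sharp, G-sharp, B

A♯ dominant seventh flat nine is a dominant seventh flat nine built on A-sharp.
A-sharp — root
C-double-sharp — major 3rd
E-sharp — perfect 5th
G-sharp — minor 7th
B — minor 9th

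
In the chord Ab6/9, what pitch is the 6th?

F

Ab6/9 is built on Ab; its 6th is a major 6th above the root.
A sixth above A uses the letter F, and the major 6th above Ab is F.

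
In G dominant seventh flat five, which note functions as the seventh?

F

Root of G dominant seventh flat five = G. The 7th is a minor 7th: G up a minor 7th → F.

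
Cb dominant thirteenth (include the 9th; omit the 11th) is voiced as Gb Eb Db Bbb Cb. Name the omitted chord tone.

The full Cb dominant thirteenth chord is Cb, Eb, Gb, Bbb, Db, Ab.
Comparing with the voicing, the major 13th (13th) — Ab — is absent.

Ab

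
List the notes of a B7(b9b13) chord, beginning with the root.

B  D#  F#  A  C  G

Root B, quality dominant seventh flat nine flat thirteen:
Root: B
Major 3rd (3rd): D#
Perfect 5th (5th): F#
Minor 7th (7th): A
Minor 9th (9th): C
Minor 13th (13th): G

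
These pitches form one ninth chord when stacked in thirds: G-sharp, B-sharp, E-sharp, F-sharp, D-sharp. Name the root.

Stacking in thirds gives E-sharp – G-sharp – B-sharp – D-sharp – F-sharp, so E-sharp is the root — E-sharp minor seventh flat nine.

E-sharp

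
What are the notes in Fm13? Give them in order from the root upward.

Fm13: minor thirteenth on F.
- root: F
- minor 3rd: Ab
- perfect 5th: C
- minor 7th: Eb
- major 9th: G
- perfect 11th: Bb
- major 13th: D

F, Ab, C, Eb, G, Bb, D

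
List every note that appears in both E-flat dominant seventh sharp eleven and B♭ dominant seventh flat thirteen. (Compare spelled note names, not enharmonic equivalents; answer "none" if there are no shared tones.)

Bb

E-flat dominant seventh sharp eleven: Eb G Bb Db A
B♭ dominant seventh flat thirteen: Bb D F Ab Gb
Common to both → Bb.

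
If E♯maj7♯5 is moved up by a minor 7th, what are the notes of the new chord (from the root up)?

D#, F##, A##, C##

A minor 7th up from E# is D#, so the new chord is D# augmented major seventh.
root → D#
3rd (major 3rd) → F##
5th (augmented 5th) → A##
7th (major 7th) → C##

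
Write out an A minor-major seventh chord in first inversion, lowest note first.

In root position, A minor-major seventh is A–C–E–G-sharp.
First inversion puts the third (C) in the bass.

C, E, G-sharp, A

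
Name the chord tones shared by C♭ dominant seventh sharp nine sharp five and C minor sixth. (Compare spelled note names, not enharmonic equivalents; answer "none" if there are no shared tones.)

C♭ dominant seventh sharp nine sharp five = C-flat, E-flat, G, B-double-flat, D.
C minor sixth = C, E-flat, G, A.
Shared: E-flat, G.

E-flat  G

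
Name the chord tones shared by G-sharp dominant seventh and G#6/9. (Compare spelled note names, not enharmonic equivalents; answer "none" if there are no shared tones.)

G♯ – B♯ – D♯

G-sharp dominant seventh: G♯ B♯ D♯ F♯
G#6/9: G♯ B♯ D♯ E♯ A♯
Common to both → G♯, B♯, D♯.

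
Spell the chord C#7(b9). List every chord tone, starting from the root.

C# – E# – G# – B – D

C#7(b9): dominant seventh flat nine on C#.
C# — root
E# — major 3rd
G# — perfect 5th
B — minor 7th
D — minor 9th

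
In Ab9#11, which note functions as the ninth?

B♭

Root of Ab9#11 = A♭. The 9th is a major 9th: A♭ up a major 9th → B♭.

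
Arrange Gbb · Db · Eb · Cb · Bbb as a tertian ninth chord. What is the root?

Cb

Stacking in thirds gives Cb – Eb – Gbb – Bbb – Db, so Cb is the root — Cb dominant ninth flat five.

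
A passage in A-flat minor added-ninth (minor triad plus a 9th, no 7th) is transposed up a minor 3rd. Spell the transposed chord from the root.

C♭, E𝄫, G♭, D♭

A minor 3rd up from A♭ is C♭, so the new chord is C♭ minor added-ninth.
root → C♭
3rd (minor 3rd) → E𝄫
5th (perfect 5th) → G♭
9th (major 9th) → D♭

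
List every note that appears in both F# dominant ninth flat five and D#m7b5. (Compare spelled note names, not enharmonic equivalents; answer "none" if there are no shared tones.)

F#

F# dominant ninth flat five = F#, A#, C, E, G#.
D#m7b5 = D#, F#, A, C#.
Shared: F#.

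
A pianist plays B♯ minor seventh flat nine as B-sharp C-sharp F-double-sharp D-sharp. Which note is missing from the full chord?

The full B♯ minor seventh flat nine chord is B-sharp, D-sharp, F-double-sharp, A-sharp, C-sharp.
Comparing with the voicing, the minor 7th (7th) — A-sharp — is absent.

A-sharp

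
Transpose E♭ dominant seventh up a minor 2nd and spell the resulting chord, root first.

F-flat A-flat C-flat E-double-flat

Transposed root: E-flat → F-flat (minor 2nd up). So we spell F-flat dominant seventh:
root → F-flat
3rd (major 3rd) → A-flat
5th (perfect 5th) → C-flat
7th (minor 7th) → E-double-flat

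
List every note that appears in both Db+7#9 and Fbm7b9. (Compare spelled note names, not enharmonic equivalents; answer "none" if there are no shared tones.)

Cb

Db+7#9 = Db, F, A, Cb, E.
Fbm7b9 = Fb, Abb, Cb, Ebb, Gbb.
Shared: Cb.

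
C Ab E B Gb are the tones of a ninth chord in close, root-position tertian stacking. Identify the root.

Ab

Stacking in thirds gives Ab – C – E – Gb – B, so Ab is the root — Ab dominant seventh sharp nine sharp five.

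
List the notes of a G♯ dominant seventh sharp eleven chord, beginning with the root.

G# B# D# F# C##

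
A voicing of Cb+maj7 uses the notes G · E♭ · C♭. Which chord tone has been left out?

The full Cb+maj7 chord is C♭, E♭, G, B♭.
Comparing with the voicing, the major 7th (7th) — B♭ — is absent.

B♭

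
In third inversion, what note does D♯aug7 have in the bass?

C#

D♯aug7 = D#–F##–A##–C#. Third inversion → seventh in the bass = C#.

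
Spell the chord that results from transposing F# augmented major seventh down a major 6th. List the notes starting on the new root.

A major 6th down from F-sharp is A, so the new chord is A augmented major seventh.
Root: A
Major 3rd (3rd): C-sharp
Augmented 5th (5th): E-sharp
Major 7th (7th): G-sharp

A, C-sharp, E-sharp, G-sharp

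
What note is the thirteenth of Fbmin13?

Root of Fbmin13 = F♭. The 13th is a major 13th: F♭ up a major 13th → D♭.

D♭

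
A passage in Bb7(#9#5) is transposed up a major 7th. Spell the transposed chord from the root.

A major 7th up from Bb is A, so the new chord is A dominant seventh sharp nine sharp five.
- root: A
- major 3rd: C#
- augmented 5th: E#
- minor 7th: G
- augmented 9th: B#

A, C#, E#, G, B#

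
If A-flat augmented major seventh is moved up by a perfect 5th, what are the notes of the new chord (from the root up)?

A-flat up a perfect 5th → E-flat. New chord: E-flat augmented major seventh.
E-flat — root
G — major 3rd
B — augmented 5th
D — major 7th

E-flat – G – B – D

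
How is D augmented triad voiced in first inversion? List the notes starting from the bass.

F#, A#, D

In root position, D augmented triad is D–F#–A#.
First inversion puts the third (F#) in the bass.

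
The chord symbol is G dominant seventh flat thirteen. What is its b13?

E-flat

G dominant seventh flat thirteen is built on G; its 13th is a minor 13th above the root.
A sixth above G uses the letter E, and the minor 13th above G is E-flat.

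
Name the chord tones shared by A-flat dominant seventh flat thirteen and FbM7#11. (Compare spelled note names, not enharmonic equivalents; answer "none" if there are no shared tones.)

Ab Eb Fb

A-flat dominant seventh flat thirteen = Ab, C, Eb, Gb, Fb.
FbM7#11 = Fb, Ab, Cb, Eb, Bb.
Shared: Ab, Eb, Fb.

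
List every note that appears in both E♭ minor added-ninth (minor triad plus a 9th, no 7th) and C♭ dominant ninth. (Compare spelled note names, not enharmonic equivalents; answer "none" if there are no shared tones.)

E♭ minor added-ninth = E♭, G♭, B♭, F.
C♭ dominant ninth = C♭, E♭, G♭, B𝄫, D♭.
Shared: E♭, G♭.

E♭  G♭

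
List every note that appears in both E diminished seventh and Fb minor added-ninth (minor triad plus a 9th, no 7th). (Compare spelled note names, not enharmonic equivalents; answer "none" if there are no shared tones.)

none

E diminished seventh = E, G, B-flat, D-flat.
Fb minor added-ninth = F-flat, A-double-flat, C-flat, G-flat.
Shared: none.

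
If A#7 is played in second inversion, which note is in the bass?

A#7 = A#–C##–E#–G#. Second inversion → fifth in the bass = E#.

E#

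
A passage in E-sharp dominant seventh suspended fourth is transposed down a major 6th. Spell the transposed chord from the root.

G-sharp – C-sharp – D-sharp – F-sharp

Transposed root: E-sharp → G-sharp (major 6th down). So we spell G-sharp dominant seventh suspended fourth:
G-sharp — root
C-sharp — perfect 4th
D-sharp — perfect 5th
F-sharp — minor 7th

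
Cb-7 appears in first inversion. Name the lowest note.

Cb-7 in root position is Cb–Ebb–Gb–Bbb.
First inversion places the third in the bass, which is Ebb.

Ebb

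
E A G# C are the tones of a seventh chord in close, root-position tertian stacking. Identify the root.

A

Stacking in thirds gives A – C – E – G#, so A is the root — A minor-major seventh.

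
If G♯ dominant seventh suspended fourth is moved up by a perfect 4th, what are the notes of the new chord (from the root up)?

C-sharp, F-sharp, G-sharp, B

Transposed root: G-sharp → C-sharp (perfect 4th up). So we spell C-sharp dominant seventh suspended fourth:
- root: C-sharp
- perfect 4th: F-sharp
- perfect 5th: G-sharp
- minor 7th: B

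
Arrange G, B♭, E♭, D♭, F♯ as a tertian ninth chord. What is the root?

Arranged so that each adjacent pair is a third by letter name: E♭ – G – B♭ – D♭ – F♯.
The bottom of that stack, E♭, is the root (this is E♭ dominant seventh sharp nine).

E♭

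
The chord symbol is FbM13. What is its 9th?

Gb

Root of FbM13 = Fb. The 9th is a major 9th: Fb up a major 9th → Gb.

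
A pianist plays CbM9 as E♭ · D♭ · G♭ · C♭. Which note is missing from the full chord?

B♭

CbM9 = C♭, E♭, G♭, B♭, D♭. The voicing lacks the 7th (major 7th), B♭.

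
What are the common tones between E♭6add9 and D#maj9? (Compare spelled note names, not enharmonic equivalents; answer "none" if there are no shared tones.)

E♭6add9: Eb G Bb C F
D#maj9: D# F## A# C## E#
Common to both → none.

none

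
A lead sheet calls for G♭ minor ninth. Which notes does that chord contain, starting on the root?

Gb, Bbb, Db, Fb, Ab

G♭ minor ninth: minor ninth on Gb.
Root: Gb
Minor 3rd (3rd): Bbb
Perfect 5th (5th): Db
Minor 7th (7th): Fb
Major 9th (9th): Ab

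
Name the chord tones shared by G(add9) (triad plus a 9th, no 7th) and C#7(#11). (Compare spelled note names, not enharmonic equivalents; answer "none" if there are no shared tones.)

B

G(add9) = G, B, D, A.
C#7(#11) = C#, E#, G#, B, F##.
Shared: B.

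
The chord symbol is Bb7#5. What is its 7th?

Ab

Bb7#5 is built on Bb; its 7th is a minor 7th above the root.
A seventh above B uses the letter A, and the minor 7th above Bb is Ab.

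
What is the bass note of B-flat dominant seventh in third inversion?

Ab

B-flat dominant seventh in root position is Bb–D–F–Ab.
Third inversion places the seventh in the bass, which is Ab.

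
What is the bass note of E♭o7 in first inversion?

E♭o7 = E♭–G♭–B𝄫–D𝄫. First inversion → third in the bass = G♭.

G♭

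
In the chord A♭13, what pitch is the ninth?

A♭13 is built on Ab; its 9th is a major 9th above the root.
A second above A uses the letter B, and the major 9th above Ab is Bb.

Bb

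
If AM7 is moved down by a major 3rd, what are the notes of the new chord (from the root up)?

A down a major 3rd → F. New chord: F major seventh.
F — root
A — major 3rd
C — perfect 5th
E — major 7th

F – A – C – E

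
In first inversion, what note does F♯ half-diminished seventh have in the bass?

F♯ half-diminished seventh = F-sharp–A–C–E. First inversion → third in the bass = A.

A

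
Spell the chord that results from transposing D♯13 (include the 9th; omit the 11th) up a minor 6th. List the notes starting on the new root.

B  D#  F#  A  C#  G#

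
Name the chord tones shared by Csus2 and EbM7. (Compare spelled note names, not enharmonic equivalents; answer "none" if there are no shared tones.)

D G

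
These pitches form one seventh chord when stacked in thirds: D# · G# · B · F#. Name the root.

Arranged so that each adjacent pair is a third by letter name: G# – B – D# – F#.
The bottom of that stack, G#, is the root (this is G# minor seventh).

G#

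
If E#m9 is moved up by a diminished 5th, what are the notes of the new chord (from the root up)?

B – D – F♯ – A – C♯

Transposed root: E♯ → B (diminished 5th up). So we spell B minor ninth:
Root: B
Minor 3rd (3rd): D
Perfect 5th (5th): F♯
Minor 7th (7th): A
Major 9th (9th): C♯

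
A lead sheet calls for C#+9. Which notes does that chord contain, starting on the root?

C#+9: dominant ninth sharp five on C#.
Root: C#
Major 3rd (3rd): E#
Augmented 5th (5th): G##
Minor 7th (7th): B
Major 9th (9th): D#

C# E# G## B D#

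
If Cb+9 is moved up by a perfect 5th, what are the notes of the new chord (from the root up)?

Gb  Bb  D  Fb  Ab

Transposed root: Cb → Gb (perfect 5th up). So we spell Gb dominant ninth sharp five:
root → Gb
3rd (major 3rd) → Bb
5th (augmented 5th) → D
7th (minor 7th) → Fb
9th (major 9th) → Ab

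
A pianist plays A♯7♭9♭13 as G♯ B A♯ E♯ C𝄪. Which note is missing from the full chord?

F♯

The full A♯7♭9♭13 chord is A♯, C𝄪, E♯, G♯, B, F♯.
Comparing with the voicing, the minor 13th (13th) — F♯ — is absent.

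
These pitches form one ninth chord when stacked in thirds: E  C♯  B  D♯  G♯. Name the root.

C♯

Stacking in thirds gives C♯ – E – G♯ – B – D♯, so C♯ is the root — C♯ minor ninth.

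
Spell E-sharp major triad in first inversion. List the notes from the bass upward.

G-double-sharp B-sharp E-sharp

E-sharp major triad = E-sharp–G-double-sharp–B-sharp; first inversion → third (G-double-sharp) lowest.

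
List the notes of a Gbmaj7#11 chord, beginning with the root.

Gb – Bb – Db – F – C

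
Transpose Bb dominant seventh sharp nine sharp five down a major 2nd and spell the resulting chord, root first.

A♭ – C – E – G♭ – B

A major 2nd down from B♭ is A♭, so the new chord is A♭ dominant seventh sharp nine sharp five.
- root: A♭
- major 3rd: C
- augmented 5th: E
- minor 7th: G♭
- augmented 9th: B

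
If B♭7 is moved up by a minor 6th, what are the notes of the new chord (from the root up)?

Gb, Bb, Db, Fb

Transposed root: Bb → Gb (minor 6th up). So we spell Gb dominant seventh:
Root: Gb
Major 3rd (3rd): Bb
Perfect 5th (5th): Db
Minor 7th (7th): Fb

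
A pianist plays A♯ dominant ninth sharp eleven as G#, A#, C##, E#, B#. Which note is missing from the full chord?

The full A♯ dominant ninth sharp eleven chord is A#, C##, E#, G#, B#, D##.
Comparing with the voicing, the augmented 11th (11th) — D## — is absent.

D##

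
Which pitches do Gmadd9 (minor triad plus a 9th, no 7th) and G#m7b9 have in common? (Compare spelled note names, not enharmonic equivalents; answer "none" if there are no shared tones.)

A

Gmadd9 = G, B♭, D, A.
G#m7b9 = G♯, B, D♯, F♯, A.
Shared: A.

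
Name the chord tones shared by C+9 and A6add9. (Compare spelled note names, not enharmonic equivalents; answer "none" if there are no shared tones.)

E

C+9: C E G♯ B♭ D
A6add9: A C♯ E F♯ B
Common to both → E.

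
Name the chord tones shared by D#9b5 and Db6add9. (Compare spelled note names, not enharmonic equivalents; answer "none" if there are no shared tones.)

none

D#9b5 = D#, F##, A, C#, E#.
Db6add9 = Db, F, Ab, Bb, Eb.
Shared: none.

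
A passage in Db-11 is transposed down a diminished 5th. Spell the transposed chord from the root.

A diminished 5th down from Db is G, so the new chord is G minor eleventh.
G — root
Bb — minor 3rd
D — perfect 5th
F — minor 7th
A — major 9th
C — perfect 11th

G, Bb, D, F, A, C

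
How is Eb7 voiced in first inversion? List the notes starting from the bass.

In root position, Eb7 is Eb–G–Bb–Db.
First inversion puts the third (G) in the bass.

G, Bb, Db, Eb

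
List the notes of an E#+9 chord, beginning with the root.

E#, G##, B##, D#, F##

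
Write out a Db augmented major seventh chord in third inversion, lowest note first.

In root position, Db augmented major seventh is D-flat–F–A–C.
Third inversion puts the seventh (C) in the bass.

C D-flat F A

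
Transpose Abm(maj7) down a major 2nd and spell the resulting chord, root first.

Ab down a major 2nd → Gb. New chord: Gb minor-major seventh.
root → Gb
3rd (minor 3rd) → Bbb
5th (perfect 5th) → Db
7th (major 7th) → F

Gb – Bbb – Db – F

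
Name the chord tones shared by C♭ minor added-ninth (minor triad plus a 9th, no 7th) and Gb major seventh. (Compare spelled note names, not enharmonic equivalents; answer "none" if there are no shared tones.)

G-flat  D-flat

C♭ minor added-ninth: C-flat E-double-flat G-flat D-flat
Gb major seventh: G-flat B-flat D-flat F
Common to both → G-flat, D-flat.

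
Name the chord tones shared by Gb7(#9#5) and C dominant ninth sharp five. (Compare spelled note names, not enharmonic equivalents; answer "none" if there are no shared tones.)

Gb7(#9#5) = Gb, Bb, D, Fb, A.
C dominant ninth sharp five = C, E, G#, Bb, D.
Shared: Bb, D.

Bb, D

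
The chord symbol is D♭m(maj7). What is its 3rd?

D♭m(maj7) is built on Db; its 3rd is a minor 3rd above the root.
A third above D uses the letter F, and the minor 3rd above Db is Fb.

Fb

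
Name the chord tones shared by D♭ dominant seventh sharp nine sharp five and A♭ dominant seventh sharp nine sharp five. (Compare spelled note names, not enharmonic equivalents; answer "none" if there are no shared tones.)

E

D♭ dominant seventh sharp nine sharp five = D-flat, F, A, C-flat, E.
A♭ dominant seventh sharp nine sharp five = A-flat, C, E, G-flat, B.
Shared: E.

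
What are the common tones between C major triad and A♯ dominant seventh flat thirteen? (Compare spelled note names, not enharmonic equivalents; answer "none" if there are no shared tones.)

C major triad: C E G
A♯ dominant seventh flat thirteen: A-sharp C-double-sharp E-sharp G-sharp F-sharp
Common to both → none.

none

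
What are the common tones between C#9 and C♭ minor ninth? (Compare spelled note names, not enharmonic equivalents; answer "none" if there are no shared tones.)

C#9 = C#, E#, G#, B, D#.
C♭ minor ninth = Cb, Ebb, Gb, Bbb, Db.
Shared: none.

none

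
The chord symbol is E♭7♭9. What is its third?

Root of E♭7♭9 = Eb. The 3rd is a major 3rd: Eb up a major 3rd → G.

G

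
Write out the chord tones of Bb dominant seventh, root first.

Root Bb, quality dominant seventh:
Bb — root
D — major 3rd
F — perfect 5th
Ab — minor 7th

Bb  D  F  Ab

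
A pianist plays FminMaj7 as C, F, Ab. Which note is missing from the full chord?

FminMaj7 = F, Ab, C, E. The voicing lacks the 7th (major 7th), E.

E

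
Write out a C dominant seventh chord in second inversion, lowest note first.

G, Bb, C, E

C dominant seventh = C–E–G–Bb; second inversion → fifth (G) lowest.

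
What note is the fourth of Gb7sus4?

Cb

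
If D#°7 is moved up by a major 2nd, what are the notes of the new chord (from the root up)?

Transposed root: D# → E# (major 2nd up). So we spell E# diminished seventh:
root → E#
3rd (minor 3rd) → G#
5th (diminished 5th) → B
7th (diminished 7th) → D

E#, G#, B, D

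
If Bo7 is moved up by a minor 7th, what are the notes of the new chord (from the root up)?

A – C – E♭ – G♭

B up a minor 7th → A. New chord: A diminished seventh.
Root: A
Minor 3rd (3rd): C
Diminished 5th (5th): E♭
Diminished 7th (7th): G♭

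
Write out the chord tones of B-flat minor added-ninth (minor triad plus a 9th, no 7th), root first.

B-flat minor added-ninth is a minor added-ninth built on B-flat.
- root: B-flat
- minor 3rd: D-flat
- perfect 5th: F
- major 9th: C

B-flat, D-flat, F, C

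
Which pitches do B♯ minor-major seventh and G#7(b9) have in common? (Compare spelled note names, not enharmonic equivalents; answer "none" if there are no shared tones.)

B♯, D♯

B♯ minor-major seventh: B♯ D♯ F𝄪 A𝄪
G#7(b9): G♯ B♯ D♯ F♯ A
Common to both → B♯, D♯.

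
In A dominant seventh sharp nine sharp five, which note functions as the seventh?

G

Root of A dominant seventh sharp nine sharp five = A. The 7th is a minor 7th: A up a minor 7th → G.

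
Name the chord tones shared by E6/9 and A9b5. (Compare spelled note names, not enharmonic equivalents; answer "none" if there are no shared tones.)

E6/9: E G# B C# F#
A9b5: A C# Eb G B
Common to both → B, C#.

B C#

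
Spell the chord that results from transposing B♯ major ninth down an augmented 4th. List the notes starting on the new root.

F-sharp A-sharp C-sharp E-sharp G-sharp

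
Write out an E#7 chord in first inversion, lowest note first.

In root position, E#7 is E#–G##–B#–D#.
First inversion puts the third (G##) in the bass.

G## – B# – D# – E#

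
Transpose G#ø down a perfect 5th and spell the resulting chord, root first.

Transposed root: G# → C# (perfect 5th down). So we spell C# half-diminished seventh:
root → C#
3rd (minor 3rd) → E
5th (diminished 5th) → G
7th (minor 7th) → B

C# E G B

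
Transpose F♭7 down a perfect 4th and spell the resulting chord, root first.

Cb Eb Gb Bbb

Transposed root: Fb → Cb (perfect 4th down). So we spell Cb dominant seventh:
root → Cb
3rd (major 3rd) → Eb
5th (perfect 5th) → Gb
7th (minor 7th) → Bbb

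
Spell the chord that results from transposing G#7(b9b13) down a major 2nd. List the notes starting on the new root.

Transposed root: G# → F# (major 2nd down). So we spell F# dominant seventh flat nine flat thirteen:
- root: F#
- major 3rd: A#
- perfect 5th: C#
- minor 7th: E
- minor 9th: G
- minor 13th: D

F#, A#, C#, E, G, D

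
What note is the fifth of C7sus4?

G

Root of C7sus4 = C. The 5th is a perfect 5th: C up a perfect 5th → G.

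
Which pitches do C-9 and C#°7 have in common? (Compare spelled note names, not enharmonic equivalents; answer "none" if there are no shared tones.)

G, Bb

C-9 = C, Eb, G, Bb, D.
C#°7 = C#, E, G, Bb.
Shared: G, Bb.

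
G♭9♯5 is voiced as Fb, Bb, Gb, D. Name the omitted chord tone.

The full G♭9♯5 chord is Gb, Bb, D, Fb, Ab.
Comparing with the voicing, the major 9th (9th) — Ab — is absent.

Ab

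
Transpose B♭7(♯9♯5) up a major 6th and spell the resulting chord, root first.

G  B  D#  F  A#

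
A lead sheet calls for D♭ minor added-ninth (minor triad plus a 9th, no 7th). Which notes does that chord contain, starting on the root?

D-flat  F-flat  A-flat  E-flat

D♭ minor added-ninth: minor added-ninth on D-flat.
- root: D-flat
- minor 3rd: F-flat
- perfect 5th: A-flat
- major 9th: E-flat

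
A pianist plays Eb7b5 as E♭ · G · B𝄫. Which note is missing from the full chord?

D♭

Eb7b5 = E♭, G, B𝄫, D♭. The voicing lacks the 7th (minor 7th), D♭.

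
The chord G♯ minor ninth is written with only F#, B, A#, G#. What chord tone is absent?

D#

The full G♯ minor ninth chord is G#, B, D#, F#, A#.
Comparing with the voicing, the perfect 5th (5th) — D# — is absent.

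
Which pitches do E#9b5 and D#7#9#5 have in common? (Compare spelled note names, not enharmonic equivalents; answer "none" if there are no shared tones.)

E#9b5: E# G## B D# F##
D#7#9#5: D# F## A## C# E##
Common to both → D#, F##.

D# – F##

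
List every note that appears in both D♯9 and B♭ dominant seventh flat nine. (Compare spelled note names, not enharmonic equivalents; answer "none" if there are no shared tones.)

none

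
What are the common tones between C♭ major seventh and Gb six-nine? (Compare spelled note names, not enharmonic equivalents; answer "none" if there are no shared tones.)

E-flat, G-flat, B-flat

C♭ major seventh = C-flat, E-flat, G-flat, B-flat.
Gb six-nine = G-flat, B-flat, D-flat, E-flat, A-flat.
Shared: E-flat, G-flat, B-flat.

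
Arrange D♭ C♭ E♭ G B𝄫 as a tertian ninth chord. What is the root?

Arranged so that each adjacent pair is a third by letter name: C♭ – E♭ – G – B𝄫 – D♭.
The bottom of that stack, C♭, is the root (this is C♭ dominant ninth sharp five).

C♭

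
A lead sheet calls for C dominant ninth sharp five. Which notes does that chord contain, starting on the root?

C dominant ninth sharp five: dominant ninth sharp five on C.
C — root
E — major 3rd
G-sharp — augmented 5th
B-flat — minor 7th
D — major 9th

C – E – G-sharp – B-flat – D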